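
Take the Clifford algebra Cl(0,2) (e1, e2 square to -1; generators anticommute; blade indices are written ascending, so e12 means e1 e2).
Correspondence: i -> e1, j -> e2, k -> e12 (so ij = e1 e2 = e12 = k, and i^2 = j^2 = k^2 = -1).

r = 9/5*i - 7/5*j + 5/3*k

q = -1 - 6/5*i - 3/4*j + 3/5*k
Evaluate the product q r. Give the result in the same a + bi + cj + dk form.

In blades: q = -1 - 6/5*e1 - 3/4*e2 + 3/5*e12, r = 9/5*e1 - 7/5*e2 + 5/3*e12.
Distribute q over r term by term (generator squares from the signature, products reordered to ascending indices): (-1)*r = -9/5*e1 + 7/5*e2 - 5/3*e12; (-6/5*e1)*r = 54/25 + 2*e2 + 42/25*e12; (-3/4*e2)*r = -21/20 - 5/4*e1 + 27/20*e12; (3/5*e12)*r = -1 + 21/25*e1 + 27/25*e2.
Sum: 11/100 - 221/100*e1 + 112/25*e2 + 409/300*e12; translating back through the correspondence:
Answer: 11/100 - 221/100*i + 112/25*j + 409/300*k


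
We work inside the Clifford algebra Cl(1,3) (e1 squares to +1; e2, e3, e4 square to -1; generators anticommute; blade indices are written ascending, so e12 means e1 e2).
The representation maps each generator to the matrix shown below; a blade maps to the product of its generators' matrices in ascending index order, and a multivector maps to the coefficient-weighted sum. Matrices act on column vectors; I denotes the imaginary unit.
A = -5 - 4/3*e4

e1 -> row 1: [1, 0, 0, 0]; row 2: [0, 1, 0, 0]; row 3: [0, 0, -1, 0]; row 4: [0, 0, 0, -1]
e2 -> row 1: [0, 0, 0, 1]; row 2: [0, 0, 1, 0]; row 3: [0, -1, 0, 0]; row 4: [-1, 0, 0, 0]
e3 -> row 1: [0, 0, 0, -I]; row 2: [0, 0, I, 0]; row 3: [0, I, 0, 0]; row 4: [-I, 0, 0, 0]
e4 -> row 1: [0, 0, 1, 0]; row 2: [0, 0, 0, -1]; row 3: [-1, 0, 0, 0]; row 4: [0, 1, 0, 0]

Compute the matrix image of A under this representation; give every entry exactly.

M = (-5)*1 + (-4/3)*rho(e4), summed entrywise (1 is the identity matrix):
Answer: row 1: [-5, 0, -4/3, 0]; row 2: [0, -5, 0, 4/3]; row 3: [4/3, 0, -5, 0]; row 4: [0, -4/3, 0, -5]


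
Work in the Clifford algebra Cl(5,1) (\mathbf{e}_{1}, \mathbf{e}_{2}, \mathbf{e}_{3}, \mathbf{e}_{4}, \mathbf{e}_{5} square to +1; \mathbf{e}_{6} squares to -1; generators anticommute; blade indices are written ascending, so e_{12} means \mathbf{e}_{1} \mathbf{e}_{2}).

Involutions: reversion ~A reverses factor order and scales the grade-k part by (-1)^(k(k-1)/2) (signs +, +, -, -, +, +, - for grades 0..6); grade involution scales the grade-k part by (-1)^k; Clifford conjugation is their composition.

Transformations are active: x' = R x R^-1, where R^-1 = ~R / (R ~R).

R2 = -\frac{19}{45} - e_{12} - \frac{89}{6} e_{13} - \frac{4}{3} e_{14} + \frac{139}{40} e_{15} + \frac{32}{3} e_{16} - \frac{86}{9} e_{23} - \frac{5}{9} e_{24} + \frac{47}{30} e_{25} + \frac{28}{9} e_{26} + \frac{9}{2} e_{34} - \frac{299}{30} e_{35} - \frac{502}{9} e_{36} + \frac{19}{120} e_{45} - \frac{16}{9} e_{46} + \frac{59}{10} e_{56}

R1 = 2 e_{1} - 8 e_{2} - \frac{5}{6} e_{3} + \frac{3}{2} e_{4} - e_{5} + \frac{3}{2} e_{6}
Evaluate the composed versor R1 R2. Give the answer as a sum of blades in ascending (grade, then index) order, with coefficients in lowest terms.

Distribute over the terms of R1 (each basis-blade product reordered to ascending indices, repeated generators contracted through their squares):
(2 e_{1}) R2 = -\frac{38}{45} e_{1} - 2 e_{2} - \frac{89}{3} e_{3} - \frac{8}{3} e_{4} + \frac{139}{20} e_{5} + \frac{64}{3} e_{6} - \frac{172}{9} e_{123} - \frac{10}{9} e_{124} + \frac{47}{15} e_{125} + \frac{56}{9} e_{126} + 9 e_{134} - \frac{299}{15} e_{135} - \frac{1004}{9} e_{136} + \frac{19}{60} e_{145} - \frac{32}{9} e_{146} + \frac{59}{5} e_{156}
(-8 e_{2}) R2 = -8 e_{1} + \frac{152}{45} e_{2} + \frac{688}{9} e_{3} + \frac{40}{9} e_{4} - \frac{188}{15} e_{5} - \frac{224}{9} e_{6} - \frac{356}{3} e_{123} - \frac{32}{3} e_{124} + \frac{139}{5} e_{125} + \frac{256}{3} e_{126} - 36 e_{234} + \frac{1196}{15} e_{235} + \frac{4016}{9} e_{236} - \frac{19}{15} e_{245} + \frac{128}{9} e_{246} - \frac{236}{5} e_{256}
(-\frac{5}{6} e_{3}) R2 = -\frac{445}{36} e_{1} - \frac{215}{27} e_{2} + \frac{19}{54} e_{3} - \frac{15}{4} e_{4} + \frac{299}{36} e_{5} + \frac{1255}{27} e_{6} + \frac{5}{6} e_{123} - \frac{10}{9} e_{134} + \frac{139}{48} e_{135} + \frac{80}{9} e_{136} - \frac{25}{54} e_{234} + \frac{47}{36} e_{235} + \frac{70}{27} e_{236} - \frac{19}{144} e_{345} + \frac{40}{27} e_{346} - \frac{59}{12} e_{356}
(\frac{3}{2} e_{4}) R2 = 2 e_{1} + \frac{5}{6} e_{2} - \frac{27}{4} e_{3} - \frac{19}{30} e_{4} + \frac{19}{80} e_{5} - \frac{8}{3} e_{6} - \frac{3}{2} e_{124} - \frac{89}{4} e_{134} - \frac{417}{80} e_{145} - 16 e_{146} - \frac{43}{3} e_{234} - \frac{47}{20} e_{245} - \frac{14}{3} e_{246} + \frac{299}{20} e_{345} + \frac{251}{3} e_{346} + \frac{177}{20} e_{456}
(-e_{5}) R2 = \frac{139}{40} e_{1} + \frac{47}{30} e_{2} - \frac{299}{30} e_{3} + \frac{19}{120} e_{4} + \frac{19}{45} e_{5} - \frac{59}{10} e_{6} + e_{125} + \frac{89}{6} e_{135} + \frac{4}{3} e_{145} + \frac{32}{3} e_{156} + \frac{86}{9} e_{235} + \frac{5}{9} e_{245} + \frac{28}{9} e_{256} - \frac{9}{2} e_{345} - \frac{502}{9} e_{356} - \frac{16}{9} e_{456}
(\frac{3}{2} e_{6}) R2 = 16 e_{1} + \frac{14}{3} e_{2} - \frac{251}{3} e_{3} - \frac{8}{3} e_{4} + \frac{177}{20} e_{5} - \frac{19}{30} e_{6} - \frac{3}{2} e_{126} - \frac{89}{4} e_{136} - 2 e_{146} + \frac{417}{80} e_{156} - \frac{43}{3} e_{236} - \frac{5}{6} e_{246} + \frac{47}{20} e_{256} + \frac{27}{4} e_{346} - \frac{299}{20} e_{356} + \frac{19}{80} e_{456}
Summing the partial products and collecting blades:
Answer: \frac{97}{360} e_{1} + \frac{13}{27} e_{2} - \frac{28757}{540} e_{3} - \frac{1841}{360} e_{4} + \frac{8807}{720} e_{5} + \frac{4553}{135} e_{6} - \frac{2465}{18} e_{123} - \frac{239}{18} e_{124} + \frac{479}{15} e_{125} + \frac{1621}{18} e_{126} - \frac{517}{36} e_{134} - \frac{529}{240} e_{135} - \frac{1499}{12} e_{136} - \frac{57}{16} e_{145} - \frac{194}{9} e_{146} + \frac{6643}{240} e_{156} - \frac{2743}{54} e_{234} + \frac{16307}{180} e_{235} + \frac{11731}{27} e_{236} - \frac{551}{180} e_{245} + \frac{157}{18} e_{246} - \frac{7513}{180} e_{256} + \frac{7429}{720} e_{345} + \frac{9925}{108} e_{346} - \frac{3404}{45} e_{356} + \frac{5263}{720} e_{456}


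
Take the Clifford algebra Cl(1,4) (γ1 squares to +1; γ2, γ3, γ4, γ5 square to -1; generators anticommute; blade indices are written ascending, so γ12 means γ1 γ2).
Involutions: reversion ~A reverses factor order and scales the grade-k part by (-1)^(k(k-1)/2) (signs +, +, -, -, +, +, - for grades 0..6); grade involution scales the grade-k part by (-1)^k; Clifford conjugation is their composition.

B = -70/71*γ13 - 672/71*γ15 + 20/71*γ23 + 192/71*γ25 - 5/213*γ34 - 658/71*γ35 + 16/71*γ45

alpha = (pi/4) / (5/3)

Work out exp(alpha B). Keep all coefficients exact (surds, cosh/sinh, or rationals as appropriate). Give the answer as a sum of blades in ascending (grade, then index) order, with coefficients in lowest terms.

B^2 term by term: the squares give (-70/71)^2*(γ13)^2 + (-672/71)^2*(γ15)^2 + (20/71)^2*(γ23)^2 + (192/71)^2*(γ25)^2 + (-5/213)^2*(γ34)^2 + (-658/71)^2*(γ35)^2 + (16/71)^2*(γ45)^2 = 4900/5041*(+1) + 451584/5041*(+1) + 400/5041*(-1) + 36864/5041*(-1) + 25/45369*(-1) + 432964/5041*(-1) + 256/5041*(-1) = -25/9 (each basis 2-blade squares to minus the product of its generators' squares); cross terms between blades sharing an index anticommute and cancel; the commuting (index-disjoint) pairs give grade-4 terms 2*c*c'*(blade product), which cancel blade by blade — γ1235: 26880/5041 - 26880/5041 = 0; γ1345: -2240/5041 + 2240/5041 = 0; γ2345: 640/5041 - 640/5041 = 0 — confirming B is simple. So B^2 = -25/9.
B^2 = -25/9 — the series telescopes trigonometrically here: l = 5/3, alpha*l = pi/4, so exp(alpha B) = cos(pi/4) + (sin(pi/4)/(5/3))*B = sqrt(2)/2 + (3*sqrt(2)/10)*B.
Answer: sqrt(2)/2 - 21*sqrt(2)/71*γ13 - 1008*sqrt(2)/355*γ15 + 6*sqrt(2)/71*γ23 + 288*sqrt(2)/355*γ25 - sqrt(2)/142*γ34 - 987*sqrt(2)/355*γ35 + 24*sqrt(2)/355*γ45


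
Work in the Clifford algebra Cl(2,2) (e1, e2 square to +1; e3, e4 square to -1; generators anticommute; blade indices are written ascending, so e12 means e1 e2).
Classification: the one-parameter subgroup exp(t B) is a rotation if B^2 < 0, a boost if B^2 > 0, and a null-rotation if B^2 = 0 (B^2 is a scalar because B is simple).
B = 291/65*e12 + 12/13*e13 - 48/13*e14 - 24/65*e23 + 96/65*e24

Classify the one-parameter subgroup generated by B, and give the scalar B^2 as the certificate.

B^2 term by term: the squares give (291/65)^2*(e12)^2 + (12/13)^2*(e13)^2 + (-48/13)^2*(e14)^2 + (-24/65)^2*(e23)^2 + (96/65)^2*(e24)^2 = 84681/4225*(-1) + 144/169*(+1) + 2304/169*(+1) + 576/4225*(+1) + 9216/4225*(+1) = -81/25 (each basis 2-blade squares to minus the product of its generators' squares); cross terms between blades sharing an index anticommute and cancel; the commuting (index-disjoint) pairs give grade-4 terms 2*c*c'*(blade product), which cancel blade by blade — e1234: -2304/845 + 2304/845 = 0 — confirming B is simple. So B^2 = -81/25.
Answer: rotation, certificate B^2 = -81/25. Why this suffices: the scalar -81/25 survives any versor conjugation, so its sign alone determines the class however B is presented.


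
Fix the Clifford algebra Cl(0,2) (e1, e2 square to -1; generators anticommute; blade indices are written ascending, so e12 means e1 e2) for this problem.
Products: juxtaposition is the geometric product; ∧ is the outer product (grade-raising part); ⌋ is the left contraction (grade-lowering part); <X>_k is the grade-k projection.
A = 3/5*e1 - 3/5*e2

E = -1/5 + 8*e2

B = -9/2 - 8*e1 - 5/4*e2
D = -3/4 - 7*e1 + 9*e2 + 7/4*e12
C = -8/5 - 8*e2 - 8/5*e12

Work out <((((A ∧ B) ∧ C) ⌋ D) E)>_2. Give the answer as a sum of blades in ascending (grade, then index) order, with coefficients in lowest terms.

step 1: -27/10*e1 + 27/10*e2 - 111/20*e12
step 2: 108/25*e1 - 108/25*e2 + 762/25*e12
step 3: 789/50 - 189/25*e1 - 189/25*e2
step 4: 14331/250 + 189/125*e1 + 15969/125*e2 - 1512/25*e12
step 5: -1512/25*e12
Answer: -1512/25*e12


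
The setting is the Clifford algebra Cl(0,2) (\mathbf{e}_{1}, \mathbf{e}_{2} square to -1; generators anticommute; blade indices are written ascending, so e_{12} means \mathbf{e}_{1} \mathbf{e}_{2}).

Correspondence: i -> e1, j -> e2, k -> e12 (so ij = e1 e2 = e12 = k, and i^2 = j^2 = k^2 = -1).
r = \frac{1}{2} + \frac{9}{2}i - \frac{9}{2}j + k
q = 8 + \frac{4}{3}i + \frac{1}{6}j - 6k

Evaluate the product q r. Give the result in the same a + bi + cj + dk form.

In blades: q = 8 + \frac{4}{3} e_{1} + \frac{1}{6} e_{2} - 6 e_{12}, r = \frac{1}{2} + \frac{9}{2} e_{1} - \frac{9}{2} e_{2} + e_{12}.
Distribute q over r term by term (generator squares from the signature, products reordered to ascending indices): (8)*r = 4 + 36 e_{1} - 36 e_{2} + 8 e_{12}; (\frac{4}{3} e_{1})*r = -6 + \frac{2}{3} e_{1} - \frac{4}{3} e_{2} - 6 e_{12}; (\frac{1}{6} e_{2})*r = \frac{3}{4} + \frac{1}{6} e_{1} + \frac{1}{12} e_{2} - \frac{3}{4} e_{12}; (-6 e_{12})*r = 6 - 27 e_{1} - 27 e_{2} - 3 e_{12}.
Sum: \frac{19}{4} + \frac{59}{6} e_{1} - \frac{257}{4} e_{2} - \frac{7}{4} e_{12}; translating back through the correspondence:
Answer: \frac{19}{4} + \frac{59}{6}i - \frac{257}{4}j - \frac{7}{4}k


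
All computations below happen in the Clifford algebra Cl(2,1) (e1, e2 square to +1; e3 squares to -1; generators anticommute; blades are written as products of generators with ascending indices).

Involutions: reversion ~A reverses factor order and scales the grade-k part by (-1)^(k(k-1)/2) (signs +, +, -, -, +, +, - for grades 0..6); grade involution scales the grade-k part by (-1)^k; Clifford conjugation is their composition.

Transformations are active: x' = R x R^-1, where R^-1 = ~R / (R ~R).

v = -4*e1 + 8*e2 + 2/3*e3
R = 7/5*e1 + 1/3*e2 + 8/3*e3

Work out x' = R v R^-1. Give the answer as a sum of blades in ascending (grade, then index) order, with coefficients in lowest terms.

~R = 7/5*e1 + 1/3*e2 + 8/3*e3, and R ~R = -126/25, so R^-1 = ~R / (-126/25).
R v = -212/45 + 188/15*e1 e2 + 58/5*e1 e3 - 190/9*e2 e3
Answer: 536/81*e1 - 12548/1701*e2 + 7346/1701*e3


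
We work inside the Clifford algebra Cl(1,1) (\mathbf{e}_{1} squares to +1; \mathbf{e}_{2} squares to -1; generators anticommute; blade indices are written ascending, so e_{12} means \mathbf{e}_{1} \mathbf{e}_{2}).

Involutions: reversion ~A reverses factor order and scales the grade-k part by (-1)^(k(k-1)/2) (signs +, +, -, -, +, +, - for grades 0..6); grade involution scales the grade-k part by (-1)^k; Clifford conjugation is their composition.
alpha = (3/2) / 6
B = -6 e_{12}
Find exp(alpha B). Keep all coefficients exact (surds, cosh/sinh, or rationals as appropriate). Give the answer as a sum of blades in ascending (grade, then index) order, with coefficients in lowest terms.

B^2 = (-6)^2*(e_{12})^2 = 36*(+1) = 36 (a basis 2-blade squares to minus the product of its generators' squares).
B^2 = 36 — B^2 > 0, so the exponential closes hyperbolically: l = 6, alpha*l = \frac{3}{2}, so exp(alpha B) = cosh(\frac{3}{2}) + (sinh(\frac{3}{2})/6)*B = \cosh{\left(\frac{3}{2} \right)} + (\frac{\sinh{\left(\frac{3}{2} \right)}}{6})*B.
Answer: \cosh{\left(\frac{3}{2} \right)} - \sinh{\left(\frac{3}{2} \right)} e_{12}


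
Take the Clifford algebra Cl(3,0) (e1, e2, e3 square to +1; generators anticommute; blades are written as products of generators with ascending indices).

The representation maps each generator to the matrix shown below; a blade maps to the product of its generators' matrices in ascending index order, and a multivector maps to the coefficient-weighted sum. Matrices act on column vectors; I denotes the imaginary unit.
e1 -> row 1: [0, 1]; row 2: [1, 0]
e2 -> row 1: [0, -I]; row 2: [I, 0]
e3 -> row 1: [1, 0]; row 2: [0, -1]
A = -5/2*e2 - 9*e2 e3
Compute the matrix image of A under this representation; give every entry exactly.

Bivector images (products of the table entries): rho(e2 e3) = rho(e2)rho(e3) = row 1: [0, I]; row 2: [I, 0].
M = (-5/2)*rho(e2) + (-9)*rho(e2 e3), summed entrywise:
Answer: row 1: [0, -13*I/2]; row 2: [-23*I/2, 0]


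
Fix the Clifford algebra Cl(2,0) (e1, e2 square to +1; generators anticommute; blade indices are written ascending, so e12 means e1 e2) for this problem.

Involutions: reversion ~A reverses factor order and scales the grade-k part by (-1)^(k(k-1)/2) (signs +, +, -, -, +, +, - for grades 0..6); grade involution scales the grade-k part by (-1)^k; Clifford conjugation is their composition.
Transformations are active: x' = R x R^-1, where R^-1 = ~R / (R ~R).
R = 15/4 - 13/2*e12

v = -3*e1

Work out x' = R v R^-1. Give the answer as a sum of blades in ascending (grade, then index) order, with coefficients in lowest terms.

~R = 15/4 + 13/2*e12, and R ~R = 901/16, so R^-1 = ~R / (901/16).
R v = -45/4*e1 - 39/2*e2
Answer: 1353/901*e1 - 2340/901*e2


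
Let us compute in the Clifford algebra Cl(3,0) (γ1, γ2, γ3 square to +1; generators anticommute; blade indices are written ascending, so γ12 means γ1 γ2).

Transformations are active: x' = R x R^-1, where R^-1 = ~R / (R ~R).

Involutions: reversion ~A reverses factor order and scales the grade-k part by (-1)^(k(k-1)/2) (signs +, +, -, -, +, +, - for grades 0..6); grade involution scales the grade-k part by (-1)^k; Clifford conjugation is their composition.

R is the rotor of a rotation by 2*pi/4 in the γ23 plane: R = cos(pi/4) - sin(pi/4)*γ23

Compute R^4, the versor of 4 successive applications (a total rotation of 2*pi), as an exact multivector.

Because a rotor carries half the rotation angle, composing 4 copies of this γ23-plane rotor multiplies the phase: 4*(pi/4) = pi, hence R^4 = cos(pi) - sin(pi)*γ23.
cos(pi) = -1 and sin(pi) = 0, so R^4 = -1. The total rotation 2*pi is 1 full turn, so every vector returns to itself, yet the rotor is -1, on the OTHER sheet of the double cover (an odd number of 2*pi turns).
Answer: -1


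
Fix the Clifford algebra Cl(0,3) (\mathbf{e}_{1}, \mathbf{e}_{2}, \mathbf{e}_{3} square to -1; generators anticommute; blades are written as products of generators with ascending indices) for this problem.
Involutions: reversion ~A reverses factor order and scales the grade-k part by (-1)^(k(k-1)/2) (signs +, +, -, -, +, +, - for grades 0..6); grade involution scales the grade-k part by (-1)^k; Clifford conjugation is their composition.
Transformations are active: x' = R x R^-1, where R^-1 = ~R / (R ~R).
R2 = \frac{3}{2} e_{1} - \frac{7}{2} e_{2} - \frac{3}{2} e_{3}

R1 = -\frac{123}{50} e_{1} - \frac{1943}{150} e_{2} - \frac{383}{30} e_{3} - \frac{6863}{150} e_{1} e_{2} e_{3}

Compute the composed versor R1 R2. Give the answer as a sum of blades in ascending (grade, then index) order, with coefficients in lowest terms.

Distribute over the terms of R2 (each basis-blade product reordered to ascending indices, repeated generators contracted through their squares):
R1 (\frac{3}{2} e_{1}) = \frac{369}{100} + \frac{1943}{100} e_{1} e_{2} + \frac{383}{20} e_{1} e_{3} + \frac{6863}{100} e_{2} e_{3}
R1 (-\frac{7}{2} e_{2}) = -\frac{13601}{300} + \frac{861}{100} e_{1} e_{2} + \frac{48041}{300} e_{1} e_{3} - \frac{2681}{60} e_{2} e_{3}
R1 (-\frac{3}{2} e_{3}) = -\frac{383}{20} - \frac{6863}{100} e_{1} e_{2} + \frac{369}{100} e_{1} e_{3} + \frac{1943}{100} e_{2} e_{3}
Summing the partial products and collecting blades:
Answer: -\frac{18239}{300} - \frac{4059}{100} e_{1} e_{2} + \frac{54893}{300} e_{1} e_{3} + \frac{13013}{300} e_{2} e_{3}


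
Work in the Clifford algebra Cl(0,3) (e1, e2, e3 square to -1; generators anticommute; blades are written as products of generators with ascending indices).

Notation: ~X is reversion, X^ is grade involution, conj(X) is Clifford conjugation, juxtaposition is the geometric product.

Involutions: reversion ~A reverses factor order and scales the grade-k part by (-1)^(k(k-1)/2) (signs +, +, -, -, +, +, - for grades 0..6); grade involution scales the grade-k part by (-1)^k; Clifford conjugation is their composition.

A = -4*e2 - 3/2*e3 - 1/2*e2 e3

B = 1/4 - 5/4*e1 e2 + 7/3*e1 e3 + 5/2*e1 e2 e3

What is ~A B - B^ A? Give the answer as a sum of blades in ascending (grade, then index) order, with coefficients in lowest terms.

first term: 1/4*e1 - e2 - 3/8*e3 + 31/12*e1 e2 - 85/8*e1 e3 + 1/8*e2 e3 + 269/24*e1 e2 e3
second term: -11/4*e1 - e2 - 3/8*e3 - 59/12*e1 e2 + 75/8*e1 e3 - 1/8*e2 e3 + 269/24*e1 e2 e3
Answer: 3*e1 + 15/2*e1 e2 - 20*e1 e3 + 1/4*e2 e3


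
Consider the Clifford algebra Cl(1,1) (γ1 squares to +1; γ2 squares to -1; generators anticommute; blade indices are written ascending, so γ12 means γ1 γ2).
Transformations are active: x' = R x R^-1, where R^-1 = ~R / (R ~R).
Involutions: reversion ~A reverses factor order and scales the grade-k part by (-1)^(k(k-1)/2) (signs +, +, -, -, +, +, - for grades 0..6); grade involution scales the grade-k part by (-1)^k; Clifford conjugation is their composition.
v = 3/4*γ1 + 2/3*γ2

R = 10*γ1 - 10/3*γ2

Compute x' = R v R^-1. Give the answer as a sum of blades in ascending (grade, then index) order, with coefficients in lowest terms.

~R = 10*γ1 - 10/3*γ2, and R ~R = 800/9, so R^-1 = ~R / (800/9).
R v = 175/18 + 55/6*γ12
Answer: 23/16*γ1 - 67/48*γ2


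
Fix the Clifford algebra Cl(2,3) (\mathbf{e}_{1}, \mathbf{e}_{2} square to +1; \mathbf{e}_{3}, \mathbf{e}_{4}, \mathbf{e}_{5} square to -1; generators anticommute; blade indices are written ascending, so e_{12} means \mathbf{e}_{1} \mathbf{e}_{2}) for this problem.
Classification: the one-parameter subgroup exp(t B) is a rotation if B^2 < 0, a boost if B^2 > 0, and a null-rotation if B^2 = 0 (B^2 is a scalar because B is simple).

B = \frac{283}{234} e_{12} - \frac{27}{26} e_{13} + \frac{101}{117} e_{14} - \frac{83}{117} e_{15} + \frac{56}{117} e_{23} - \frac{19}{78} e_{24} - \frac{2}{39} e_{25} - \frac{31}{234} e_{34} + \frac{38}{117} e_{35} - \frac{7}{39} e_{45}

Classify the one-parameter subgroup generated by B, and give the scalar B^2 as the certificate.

B^2 term by term: the squares give (\frac{283}{234})^2*(e_{12})^2 + (-\frac{27}{26})^2*(e_{13})^2 + (\frac{101}{117})^2*(e_{14})^2 + (-\frac{83}{117})^2*(e_{15})^2 + (\frac{56}{117})^2*(e_{23})^2 + (-\frac{19}{78})^2*(e_{24})^2 + (-\frac{2}{39})^2*(e_{25})^2 + (-\frac{31}{234})^2*(e_{34})^2 + (\frac{38}{117})^2*(e_{35})^2 + (-\frac{7}{39})^2*(e_{45})^2 = \frac{80089}{54756}*(-1) + \frac{729}{676}*(+1) + \frac{10201}{13689}*(+1) + \frac{6889}{13689}*(+1) + \frac{3136}{13689}*(+1) + \frac{361}{6084}*(+1) + \frac{4}{1521}*(+1) + \frac{961}{54756}*(-1) + \frac{1444}{13689}*(-1) + \frac{49}{1521}*(-1) = 1 (each basis 2-blade squares to minus the product of its generators' squares); cross terms between blades sharing an index anticommute and cancel; the commuting (index-disjoint) pairs give grade-4 terms 2*c*c'*(blade product), which cancel blade by blade — e_{1234}: -\frac{8773}{27378} - \frac{171}{338} + \frac{11312}{13689} = 0; e_{1235}: \frac{10754}{13689} - \frac{18}{169} - \frac{9296}{13689} = 0; e_{1245}: -\frac{1981}{4563} + \frac{404}{4563} + \frac{1577}{4563} = 0; e_{1345}: \frac{63}{169} - \frac{7676}{13689} + \frac{2573}{13689} = 0; e_{2345}: -\frac{784}{4563} + \frac{722}{4563} + \frac{62}{4563} = 0 — confirming B is simple. So B^2 = 1.
Answer: boost, certificate B^2 = 1. The invariant at work: B^2 = 1 is unchanged by conjugation, hence its sign classifies the subgroup whatever basis B is written in.


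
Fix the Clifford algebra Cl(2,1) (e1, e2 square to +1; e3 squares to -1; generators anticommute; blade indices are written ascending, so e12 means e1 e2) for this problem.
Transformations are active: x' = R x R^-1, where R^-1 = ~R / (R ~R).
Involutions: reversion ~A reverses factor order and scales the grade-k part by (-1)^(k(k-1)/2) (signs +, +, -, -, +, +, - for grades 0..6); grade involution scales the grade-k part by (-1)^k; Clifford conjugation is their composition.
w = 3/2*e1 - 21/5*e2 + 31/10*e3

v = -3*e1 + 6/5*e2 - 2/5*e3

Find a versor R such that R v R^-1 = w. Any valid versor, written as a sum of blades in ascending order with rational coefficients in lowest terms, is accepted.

Here q(v) = q(w) = 257/25; the classical choice R = v + w = -3/2*e1 - 3*e2 + 27/10*e3 then realises v -> w under the sandwich.
Answer: -3/2*e1 - 3*e2 + 27/10*e3


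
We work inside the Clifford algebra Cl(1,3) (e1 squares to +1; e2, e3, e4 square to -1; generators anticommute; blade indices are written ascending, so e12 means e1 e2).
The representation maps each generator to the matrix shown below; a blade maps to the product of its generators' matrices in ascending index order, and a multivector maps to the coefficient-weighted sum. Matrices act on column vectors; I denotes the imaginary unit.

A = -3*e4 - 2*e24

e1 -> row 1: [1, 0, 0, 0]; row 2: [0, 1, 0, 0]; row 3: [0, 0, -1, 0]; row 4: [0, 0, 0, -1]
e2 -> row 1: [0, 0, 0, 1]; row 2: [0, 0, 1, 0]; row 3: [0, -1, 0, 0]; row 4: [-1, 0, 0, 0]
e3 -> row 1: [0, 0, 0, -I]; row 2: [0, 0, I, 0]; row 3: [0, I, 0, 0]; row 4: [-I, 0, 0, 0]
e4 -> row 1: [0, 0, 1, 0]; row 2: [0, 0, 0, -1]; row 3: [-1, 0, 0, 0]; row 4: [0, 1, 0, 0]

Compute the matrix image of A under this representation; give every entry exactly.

Bivector images (products of the table entries): rho(e24) = rho(e2)rho(e4) = row 1: [0, 1, 0, 0]; row 2: [-1, 0, 0, 0]; row 3: [0, 0, 0, 1]; row 4: [0, 0, -1, 0].
M = (-3)*rho(e4) + (-2)*rho(e24), summed entrywise:
Answer: row 1: [0, -2, -3, 0]; row 2: [2, 0, 0, 3]; row 3: [3, 0, 0, -2]; row 4: [0, -3, 2, 0]


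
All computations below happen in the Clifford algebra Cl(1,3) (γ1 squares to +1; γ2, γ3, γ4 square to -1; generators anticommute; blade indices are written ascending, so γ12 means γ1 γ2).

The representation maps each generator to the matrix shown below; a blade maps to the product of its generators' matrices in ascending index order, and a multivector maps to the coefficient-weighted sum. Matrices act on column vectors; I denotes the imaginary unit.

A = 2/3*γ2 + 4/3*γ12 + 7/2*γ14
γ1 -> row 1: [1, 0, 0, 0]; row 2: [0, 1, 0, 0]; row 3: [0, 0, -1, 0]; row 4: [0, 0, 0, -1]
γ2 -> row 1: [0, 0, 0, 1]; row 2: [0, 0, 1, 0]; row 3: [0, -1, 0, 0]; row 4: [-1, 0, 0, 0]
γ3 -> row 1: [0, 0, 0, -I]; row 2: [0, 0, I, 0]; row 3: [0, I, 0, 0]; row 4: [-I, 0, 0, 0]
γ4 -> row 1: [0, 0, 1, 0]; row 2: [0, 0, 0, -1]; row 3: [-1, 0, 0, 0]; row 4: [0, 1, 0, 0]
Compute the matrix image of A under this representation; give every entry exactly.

Bivector images (products of the table entries): rho(γ12) = rho(γ1)rho(γ2) = row 1: [0, 0, 0, 1]; row 2: [0, 0, 1, 0]; row 3: [0, 1, 0, 0]; row 4: [1, 0, 0, 0]; rho(γ14) = rho(γ1)rho(γ4) = row 1: [0, 0, 1, 0]; row 2: [0, 0, 0, -1]; row 3: [1, 0, 0, 0]; row 4: [0, -1, 0, 0].
M = (2/3)*rho(γ2) + (4/3)*rho(γ12) + (7/2)*rho(γ14), summed entrywise:
Answer: row 1: [0, 0, 7/2, 2]; row 2: [0, 0, 2, -7/2]; row 3: [7/2, 2/3, 0, 0]; row 4: [2/3, -7/2, 0, 0]


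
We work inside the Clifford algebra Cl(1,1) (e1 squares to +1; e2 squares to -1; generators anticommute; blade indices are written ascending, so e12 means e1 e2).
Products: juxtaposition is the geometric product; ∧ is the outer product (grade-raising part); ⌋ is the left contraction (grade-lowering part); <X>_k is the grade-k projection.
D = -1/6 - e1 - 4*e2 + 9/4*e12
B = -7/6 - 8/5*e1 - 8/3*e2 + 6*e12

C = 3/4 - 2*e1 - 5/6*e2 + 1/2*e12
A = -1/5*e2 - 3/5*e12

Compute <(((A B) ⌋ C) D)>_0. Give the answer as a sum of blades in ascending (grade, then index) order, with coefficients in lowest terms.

step 1: -62/15 - 14/5*e1 - 109/150*e2 + 19/50*e12
step 2: 469/225 + 2371/300*e1 + 92/45*e2 - 31/15*e12
step 3: -3188/675 - 4241/600*e1 + 76003/10800*e2 - 22081/900*e12
step 4: -3188/675
Answer: -3188/675


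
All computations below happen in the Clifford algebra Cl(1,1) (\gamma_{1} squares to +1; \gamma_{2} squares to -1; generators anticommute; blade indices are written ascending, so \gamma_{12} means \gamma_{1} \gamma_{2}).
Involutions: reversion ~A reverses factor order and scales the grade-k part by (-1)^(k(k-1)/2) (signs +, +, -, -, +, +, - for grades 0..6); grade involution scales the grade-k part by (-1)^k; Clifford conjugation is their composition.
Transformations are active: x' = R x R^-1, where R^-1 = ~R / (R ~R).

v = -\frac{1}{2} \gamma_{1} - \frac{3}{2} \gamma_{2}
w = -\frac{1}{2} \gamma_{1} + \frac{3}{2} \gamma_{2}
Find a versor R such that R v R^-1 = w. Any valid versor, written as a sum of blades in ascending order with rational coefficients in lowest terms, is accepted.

The midline construction: v and w both square to -2, so reflecting in their sum -\gamma_{1} exchanges them.
Answer: -\gamma_{1}


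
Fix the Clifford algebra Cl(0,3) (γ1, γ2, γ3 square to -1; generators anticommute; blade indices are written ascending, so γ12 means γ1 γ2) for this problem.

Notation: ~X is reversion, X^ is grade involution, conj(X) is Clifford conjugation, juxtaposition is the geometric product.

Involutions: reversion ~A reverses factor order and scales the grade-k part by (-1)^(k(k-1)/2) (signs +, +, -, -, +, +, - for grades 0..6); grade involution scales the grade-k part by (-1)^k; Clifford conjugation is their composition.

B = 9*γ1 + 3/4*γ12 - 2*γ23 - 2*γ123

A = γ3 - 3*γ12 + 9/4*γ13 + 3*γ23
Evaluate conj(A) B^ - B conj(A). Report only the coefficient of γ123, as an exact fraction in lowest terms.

first term: -33/4 + 6*γ1 - 59/2*γ2 + 57/4*γ3 + 13/2*γ12 - 21/4*γ13 + 27/16*γ23 + 105/4*γ123
second term: -33/4 - 6*γ1 - 49/2*γ2 + 105/4*γ3 - 13/2*γ12 - 51/4*γ13 - 27/16*γ23 - 111/4*γ123
Answer: 54


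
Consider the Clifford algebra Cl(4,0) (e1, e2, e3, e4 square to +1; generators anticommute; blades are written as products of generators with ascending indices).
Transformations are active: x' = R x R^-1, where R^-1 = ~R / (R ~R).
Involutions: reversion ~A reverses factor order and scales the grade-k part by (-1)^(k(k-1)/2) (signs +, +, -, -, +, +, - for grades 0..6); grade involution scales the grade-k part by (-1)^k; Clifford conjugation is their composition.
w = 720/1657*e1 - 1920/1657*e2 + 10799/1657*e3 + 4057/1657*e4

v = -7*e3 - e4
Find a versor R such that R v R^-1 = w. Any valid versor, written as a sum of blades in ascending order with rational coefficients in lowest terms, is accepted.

Reasoning: v^2 = w^2 = 50 since conjugation preserves the quadratic form; R = v + w = 720/1657*e1 - 1920/1657*e2 - 800/1657*e3 + 2400/1657*e4 is then valid when invertible, keeping its own part and reversing (v - w)/2.
Answer: 720/1657*e1 - 1920/1657*e2 - 800/1657*e3 + 2400/1657*e4


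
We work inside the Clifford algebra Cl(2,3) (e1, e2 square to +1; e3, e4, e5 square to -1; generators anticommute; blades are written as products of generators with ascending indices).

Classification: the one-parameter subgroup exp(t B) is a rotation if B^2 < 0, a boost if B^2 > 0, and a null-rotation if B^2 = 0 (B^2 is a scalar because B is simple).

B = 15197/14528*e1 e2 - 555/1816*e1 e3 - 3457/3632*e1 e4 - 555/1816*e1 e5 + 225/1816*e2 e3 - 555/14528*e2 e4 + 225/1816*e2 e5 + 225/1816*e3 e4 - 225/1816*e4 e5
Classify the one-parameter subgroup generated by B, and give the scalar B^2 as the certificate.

B^2 term by term: the squares give (15197/14528)^2*(e1 e2)^2 + (-555/1816)^2*(e1 e3)^2 + (-3457/3632)^2*(e1 e4)^2 + (-555/1816)^2*(e1 e5)^2 + (225/1816)^2*(e2 e3)^2 + (-555/14528)^2*(e2 e4)^2 + (225/1816)^2*(e2 e5)^2 + (225/1816)^2*(e3 e4)^2 + (-225/1816)^2*(e4 e5)^2 = 230948809/211062784*(-1) + 308025/3297856*(+1) + 11950849/13191424*(+1) + 308025/3297856*(+1) + 50625/3297856*(+1) + 308025/211062784*(+1) + 50625/3297856*(+1) + 50625/3297856*(-1) + 50625/3297856*(-1) = 0 (each basis 2-blade squares to minus the product of its generators' squares); cross terms between blades sharing an index anticommute and cancel; the commuting (index-disjoint) pairs give grade-4 terms 2*c*c'*(blade product), which cancel blade by blade — e1 e2 e3 e4: 3419325/13191424 - 308025/13191424 - 777825/3297856 = 0; e1 e2 e3 e5: 124875/1648928 - 124875/1648928 = 0; e1 e2 e4 e5: -3419325/13191424 + 777825/3297856 + 308025/13191424 = 0; e1 e3 e4 e5: 124875/1648928 - 124875/1648928 = 0; e2 e3 e4 e5: -50625/1648928 + 50625/1648928 = 0 — confirming B is simple. So B^2 = 0.
Answer: null-rotation, certificate B^2 = 0. Note: conjugating B changes its blade decomposition but never the scalar B^2 = 0, whose sign settles the classification.


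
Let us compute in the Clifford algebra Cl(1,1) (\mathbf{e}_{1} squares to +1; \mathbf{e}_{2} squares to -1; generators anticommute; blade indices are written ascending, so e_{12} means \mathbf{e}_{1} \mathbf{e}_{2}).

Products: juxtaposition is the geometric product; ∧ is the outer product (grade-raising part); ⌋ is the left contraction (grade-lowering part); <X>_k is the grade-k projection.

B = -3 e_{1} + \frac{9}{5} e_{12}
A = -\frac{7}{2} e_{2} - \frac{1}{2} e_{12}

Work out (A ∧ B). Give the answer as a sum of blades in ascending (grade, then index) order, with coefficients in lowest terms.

step 1: -\frac{21}{2} e_{12}
Answer: -\frac{21}{2} e_{12}


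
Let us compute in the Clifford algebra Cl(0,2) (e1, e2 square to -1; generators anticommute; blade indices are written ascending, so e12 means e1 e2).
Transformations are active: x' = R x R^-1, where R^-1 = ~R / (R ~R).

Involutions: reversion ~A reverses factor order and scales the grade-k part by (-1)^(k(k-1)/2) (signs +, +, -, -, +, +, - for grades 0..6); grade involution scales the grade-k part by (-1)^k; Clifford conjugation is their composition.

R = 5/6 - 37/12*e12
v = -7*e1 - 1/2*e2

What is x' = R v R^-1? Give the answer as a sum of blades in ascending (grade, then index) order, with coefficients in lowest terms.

~R = 5/6 + 37/12*e12, and R ~R = 1469/144, so R^-1 = ~R / (1469/144).
R v = -59/8*e1 + 127/6*e2
Answer: 8513/1469*e1 + 11629/2938*e2


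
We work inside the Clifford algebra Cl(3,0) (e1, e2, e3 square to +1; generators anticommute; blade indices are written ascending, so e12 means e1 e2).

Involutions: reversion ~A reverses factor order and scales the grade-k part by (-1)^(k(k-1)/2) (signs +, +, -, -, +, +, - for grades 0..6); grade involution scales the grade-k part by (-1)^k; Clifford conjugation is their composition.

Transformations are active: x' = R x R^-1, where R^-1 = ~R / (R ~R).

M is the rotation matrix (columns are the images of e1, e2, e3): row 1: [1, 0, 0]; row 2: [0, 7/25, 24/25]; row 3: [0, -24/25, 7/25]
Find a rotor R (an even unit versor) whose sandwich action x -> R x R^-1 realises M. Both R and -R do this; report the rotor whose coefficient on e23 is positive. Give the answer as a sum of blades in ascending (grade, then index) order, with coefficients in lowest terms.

Method: write R = a + b12*e12 + b13*e13 + b23*e23 with a^2 + b12^2 + b13^2 + b23^2 = 1 (so R^-1 = ~R). Expanding the columns R e_j ~R gives tr M = 4a^2 - 1 and, from the antisymmetric part, M21 - M12 = -4a*b12, M13 - M31 = 4a*b13, M32 - M23 = -4a*b23.
Here tr M = 39/25, so a^2 = (1 + tr M)/4 = 16/25 and a = ±4/5. Taking a = 4/5: M21 - M12 = 0, M13 - M31 = 0, M32 - M23 = -48/25, giving b12 = 0, b13 = 0, b23 = 3/5, i.e. R = 4/5 + 3/5*e23.
Its e23 coefficient is already positive.
Answer: 4/5 + 3/5*e23. Key observation: the double cover Spin(3) -> SO(3) sends R and -R to the same matrix (trace 39/25 here), so the stated sign of the e23 coefficient is what selects one sheet.


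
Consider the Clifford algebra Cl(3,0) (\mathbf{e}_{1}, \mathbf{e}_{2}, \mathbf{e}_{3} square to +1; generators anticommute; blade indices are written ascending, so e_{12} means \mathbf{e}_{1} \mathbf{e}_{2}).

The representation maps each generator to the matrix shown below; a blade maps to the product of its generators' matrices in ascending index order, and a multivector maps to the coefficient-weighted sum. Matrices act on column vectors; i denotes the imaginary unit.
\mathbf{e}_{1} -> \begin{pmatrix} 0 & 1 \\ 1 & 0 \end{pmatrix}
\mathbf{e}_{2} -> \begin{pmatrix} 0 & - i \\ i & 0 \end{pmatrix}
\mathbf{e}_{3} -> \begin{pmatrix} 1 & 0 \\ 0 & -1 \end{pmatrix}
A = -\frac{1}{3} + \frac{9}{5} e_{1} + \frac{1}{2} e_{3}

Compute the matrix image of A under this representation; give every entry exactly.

M = (-\frac{1}{3})*1 + (\frac{9}{5})*rho(e_{1}) + (\frac{1}{2})*rho(e_{3}), summed entrywise (1 is the identity matrix):
Answer: \begin{pmatrix} \frac{1}{6} & \frac{9}{5} \\ \frac{9}{5} & - \frac{5}{6} \end{pmatrix}


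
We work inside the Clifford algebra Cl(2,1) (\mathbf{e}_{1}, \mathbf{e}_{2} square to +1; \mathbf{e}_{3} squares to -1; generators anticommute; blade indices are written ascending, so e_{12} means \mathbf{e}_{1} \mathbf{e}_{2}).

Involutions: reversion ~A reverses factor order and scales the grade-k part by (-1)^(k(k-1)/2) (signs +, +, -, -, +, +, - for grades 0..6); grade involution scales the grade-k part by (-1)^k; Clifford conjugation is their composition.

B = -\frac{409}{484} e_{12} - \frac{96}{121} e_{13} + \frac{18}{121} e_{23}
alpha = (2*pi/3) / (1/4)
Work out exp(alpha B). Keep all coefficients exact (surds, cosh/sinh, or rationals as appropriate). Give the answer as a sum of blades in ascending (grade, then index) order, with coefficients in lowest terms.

B^2 term by term: the squares give (-\frac{409}{484})^2*(e_{12})^2 + (-\frac{96}{121})^2*(e_{13})^2 + (\frac{18}{121})^2*(e_{23})^2 = \frac{167281}{234256}*(-1) + \frac{9216}{14641}*(+1) + \frac{324}{14641}*(+1) = -\frac{1}{16} (each basis 2-blade squares to minus the product of its generators' squares); cross terms between blades sharing an index anticommute and cancel. So B^2 = -\frac{1}{16}.
B^2 = -\frac{1}{16} — the negative square puts this in the circular regime; l = \frac{1}{4}, alpha*l = \frac{2 \pi}{3}, so exp(alpha B) = cos(\frac{2 \pi}{3}) + (sin(\frac{2 \pi}{3})/(\frac{1}{4}))*B = - \frac{1}{2} + (2 \sqrt{3})*B.
Answer: - \frac{1}{2} - \frac{409 \sqrt{3}}{242} e_{12} - \frac{192 \sqrt{3}}{121} e_{13} + \frac{36 \sqrt{3}}{121} e_{23}


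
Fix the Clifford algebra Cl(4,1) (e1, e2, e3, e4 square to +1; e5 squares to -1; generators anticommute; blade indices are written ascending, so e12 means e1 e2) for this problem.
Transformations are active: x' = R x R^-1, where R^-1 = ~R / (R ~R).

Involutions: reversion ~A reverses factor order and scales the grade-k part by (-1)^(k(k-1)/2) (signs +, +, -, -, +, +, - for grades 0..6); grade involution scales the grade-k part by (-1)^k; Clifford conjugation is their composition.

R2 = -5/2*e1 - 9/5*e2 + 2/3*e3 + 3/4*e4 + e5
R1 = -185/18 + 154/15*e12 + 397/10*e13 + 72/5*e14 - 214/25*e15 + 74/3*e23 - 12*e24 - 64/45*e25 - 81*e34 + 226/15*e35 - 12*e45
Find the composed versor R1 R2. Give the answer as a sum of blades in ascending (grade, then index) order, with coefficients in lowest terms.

Distribute over the terms of R2 (each basis-blade product reordered to ascending indices, repeated generators contracted through their squares):
R1 (-5/2*e1) = 925/36*e1 + 77/3*e2 + 397/4*e3 + 36*e4 - 107/5*e5 - 185/3*e123 + 30*e124 + 32/9*e125 + 405/2*e134 - 113/3*e135 + 30*e145
R1 (-9/5*e2) = -462/25*e1 + 37/2*e2 + 222/5*e3 - 108/5*e4 - 64/25*e5 + 3573/50*e123 + 648/25*e124 - 1926/125*e125 + 729/5*e234 - 678/25*e235 + 108/5*e245
R1 (2/3*e3) = 397/15*e1 + 148/9*e2 - 185/27*e3 + 54*e4 - 452/45*e5 + 308/45*e123 - 48/5*e134 + 428/75*e135 + 8*e234 + 128/135*e235 - 8*e345
R1 (3/4*e4) = 54/5*e1 - 9*e2 - 243/4*e3 - 185/24*e4 + 9*e5 + 77/10*e124 + 1191/40*e134 + 321/50*e145 + 37/2*e234 + 16/15*e245 - 113/10*e345
R1 (e5) = 214/25*e1 + 64/45*e2 - 226/15*e3 + 12*e4 - 185/18*e5 + 154/15*e125 + 397/10*e135 + 72/5*e145 + 74/3*e235 - 12*e245 - 81*e345
Summing the partial products and collecting blades:
Answer: 47737/900*e1 + 1591/30*e2 + 3293/54*e3 + 8723/120*e4 - 15877/450*e5 + 7487/450*e123 + 3181/50*e124 - 1784/1125*e125 + 8907/40*e134 + 387/50*e135 + 2541/50*e145 + 1723/10*e234 - 1016/675*e235 + 32/3*e245 - 1003/10*e345


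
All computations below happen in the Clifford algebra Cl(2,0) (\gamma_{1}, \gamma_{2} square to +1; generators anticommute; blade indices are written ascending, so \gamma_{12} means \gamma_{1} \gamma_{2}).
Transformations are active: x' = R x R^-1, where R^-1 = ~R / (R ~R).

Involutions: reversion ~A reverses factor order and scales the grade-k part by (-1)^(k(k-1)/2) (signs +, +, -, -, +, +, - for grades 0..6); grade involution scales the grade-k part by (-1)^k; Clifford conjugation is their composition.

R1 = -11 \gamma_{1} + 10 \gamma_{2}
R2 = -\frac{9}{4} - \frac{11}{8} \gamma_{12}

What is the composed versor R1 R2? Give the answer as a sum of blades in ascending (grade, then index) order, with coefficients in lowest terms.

Distribute over the terms of R1 (each basis-blade product reordered to ascending indices, repeated generators contracted through their squares):
(-11 \gamma_{1}) R2 = \frac{99}{4} \gamma_{1} + \frac{121}{8} \gamma_{2}
(10 \gamma_{2}) R2 = \frac{55}{4} \gamma_{1} - \frac{45}{2} \gamma_{2}
Summing the partial products and collecting blades:
Answer: \frac{77}{2} \gamma_{1} - \frac{59}{8} \gamma_{2}


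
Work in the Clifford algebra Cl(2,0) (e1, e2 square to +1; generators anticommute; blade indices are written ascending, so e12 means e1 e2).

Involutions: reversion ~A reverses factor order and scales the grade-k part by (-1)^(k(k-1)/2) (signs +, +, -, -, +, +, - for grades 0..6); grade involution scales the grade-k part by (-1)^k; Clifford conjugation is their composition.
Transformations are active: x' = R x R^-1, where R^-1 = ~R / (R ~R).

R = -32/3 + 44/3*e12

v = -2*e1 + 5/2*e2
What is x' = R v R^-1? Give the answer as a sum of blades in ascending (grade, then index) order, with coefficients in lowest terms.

~R = -32/3 - 44/3*e12, and R ~R = 2960/9, so R^-1 = ~R / (2960/9).
R v = 58*e1 + 8/3*e2
Answer: -326/185*e1 - 989/370*e2


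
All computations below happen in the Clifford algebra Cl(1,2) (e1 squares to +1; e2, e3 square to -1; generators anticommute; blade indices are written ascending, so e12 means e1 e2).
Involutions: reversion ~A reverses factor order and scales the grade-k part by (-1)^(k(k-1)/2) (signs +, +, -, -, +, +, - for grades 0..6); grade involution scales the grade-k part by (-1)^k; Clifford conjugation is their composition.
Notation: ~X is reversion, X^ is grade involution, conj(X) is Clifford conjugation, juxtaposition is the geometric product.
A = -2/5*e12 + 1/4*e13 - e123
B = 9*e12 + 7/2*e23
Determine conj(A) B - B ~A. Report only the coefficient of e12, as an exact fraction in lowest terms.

first term: 18/5 + 7/2*e1 - 9*e3 - 7/8*e12 - 7/5*e13 - 9/4*e23
second term: 18/5 - 7/2*e1 + 9*e3 + 7/8*e12 + 7/5*e13 + 9/4*e23
Answer: -7/4
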